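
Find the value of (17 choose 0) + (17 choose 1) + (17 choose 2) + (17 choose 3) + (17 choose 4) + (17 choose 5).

9402

1 + 17 + 136 + 680 + 2380 + 6188 = 9402.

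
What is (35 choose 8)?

23535820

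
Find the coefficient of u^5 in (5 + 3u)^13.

The general term is C(13,j)·(5)^j·(3u)^(13-j); the u^5 term has j = 8.
C(13,8) = 1287.
Coefficient = C(13,8) · 5^8 · 3^5 = 1287 · 390625 · 243 = 122164453125.

122164453125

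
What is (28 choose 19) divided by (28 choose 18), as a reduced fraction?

C(n,k+1)/C(n,k) = (n−k)/(k+1) = (28−18)/(18+1) = 10/19.

10/19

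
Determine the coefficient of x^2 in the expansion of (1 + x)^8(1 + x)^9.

136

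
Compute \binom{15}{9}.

C(15,9) = C(15,6) by symmetry.
C(15,6) = (15·14·13·12·11·10) / 6! = 3603600 / 720 = 5005.

5005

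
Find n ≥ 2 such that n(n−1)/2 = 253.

23

n(n−1)/2 = 253 ⇒ n(n−1) = 506. Since 23·22 = 506, n = 23.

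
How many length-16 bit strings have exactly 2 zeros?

120

Choose the 2 positions: C(16,2) = 120.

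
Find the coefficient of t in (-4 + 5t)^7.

The general term is C(7,j)·(-4)^j·(5t)^(7-j); the t^1 term has j = 6.
C(7,6) = 7.
Coefficient = C(7,6) · (-4)^6 · 5^1 = 7 · 4096 · 5 = 143360.

143360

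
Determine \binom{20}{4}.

4845

C(20,4) = (20·19·18·17) / 4! = 116280 / 24 = 4845.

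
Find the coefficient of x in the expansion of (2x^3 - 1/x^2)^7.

General term: C(7,j)·(2x^3)^j·(-1/x^2)^(7-j), with x-exponent 3j − 2(7−j) = 5j − 14.
Set 5j − 14 = 1: j = 3.
C(7,3) = 35; 2^3 = 8; (-1)^4 = 1.
Coefficient = 35 · 8 · 1 = 280.

280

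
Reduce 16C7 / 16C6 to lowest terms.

10/7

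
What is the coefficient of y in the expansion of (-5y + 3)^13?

-34543665

The general term is C(13,j)·(-5y)^j·(3)^(13-j); the y^1 term has j = 1.
C(13,1) = 13.
Coefficient = C(13,1) · (-5)^1 · 3^12 = 13 · (-5) · 531441 = -34543665.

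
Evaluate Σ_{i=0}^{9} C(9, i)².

Σ C(9,i)² is the coefficient of x^9 in (1+x)^9(1+x)^9 = (1+x)^18, i.e. C(18,9) = 48620.

48620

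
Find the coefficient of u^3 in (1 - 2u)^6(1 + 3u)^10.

20

Coefficient of u^3 = Σ_{j} C(6,j)·(-2)^j·C(10,3-j)·3^(3-j) for j from 0 to 3.
= 3240 + (-4860) + 1800 + (-160) = 20.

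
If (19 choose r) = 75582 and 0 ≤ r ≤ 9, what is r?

8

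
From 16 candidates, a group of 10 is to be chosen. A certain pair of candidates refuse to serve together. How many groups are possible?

5005

All 10-subsets: C(16,10) = 8008. Those containing both fixed elements: C(14,8) = 3003.
8008 − 3003 = 5005.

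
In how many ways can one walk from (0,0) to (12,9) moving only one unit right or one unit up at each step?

Each path is a sequence of 21 steps with 12 rights: C(21,12) = 293930.

293930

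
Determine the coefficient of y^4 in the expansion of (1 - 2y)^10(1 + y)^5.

Coefficient of y^4 = Σ_{j} C(10,j)·(-2)^j·C(5,4-j)·1^(4-j) for j from 0 to 4.
= 5 + (-200) + 1800 + (-4800) + 3360 = 165.

165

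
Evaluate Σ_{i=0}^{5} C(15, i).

1 + 15 + 105 + 455 + 1365 + 3003 = 4944.

4944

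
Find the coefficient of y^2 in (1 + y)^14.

The general term is C(14,j)·(1)^j·(y)^(14-j); the y^2 term has j = 12.
C(14,12) = 91.
Coefficient = C(14,12) = 91.

91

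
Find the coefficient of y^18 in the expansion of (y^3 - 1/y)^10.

General term: C(10,j)·(y^3)^j·(-1/y)^(10-j), with y-exponent 3j − 1(10−j) = 4j − 10.
Set 4j − 10 = 18: j = 7.
C(10,7) = 120; 1^7 = 1; (-1)^3 = -1.
Coefficient = 120 · 1 · (-1) = -120.

-120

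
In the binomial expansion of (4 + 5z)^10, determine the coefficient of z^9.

78125000

The general term is C(10,j)·(4)^j·(5z)^(10-j); the z^9 term has j = 1.
C(10,1) = 10.
Coefficient = C(10,1) · 4^1 · 5^9 = 10 · 4 · 1953125 = 78125000.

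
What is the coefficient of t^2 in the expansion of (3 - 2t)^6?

4860

The general term is C(6,j)·(3)^j·(-2t)^(6-j); the t^2 term has j = 4.
C(6,4) = 15.
Coefficient = C(6,4) · 3^4 · (-2)^2 = 15 · 81 · 4 = 4860.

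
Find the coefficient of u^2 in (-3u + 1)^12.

The general term is C(12,j)·(-3u)^j·(1)^(12-j); the u^2 term has j = 2.
C(12,2) = 66.
Coefficient = C(12,2) · (-3)^2 = 66 · 9 = 594.

594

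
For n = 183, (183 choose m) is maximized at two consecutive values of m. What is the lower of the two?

91

For odd n = 183, C(183,m) peaks at m = (n−1)/2 and (n+1)/2; the lower is 91.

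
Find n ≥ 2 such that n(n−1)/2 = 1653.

58

n(n−1)/2 = 1653 ⇒ n(n−1) = 3306. Since 58·57 = 3306, n = 58.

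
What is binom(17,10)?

19448

C(17,10) = C(17,7) by symmetry.
C(17,7) = (17·16·15·14·13·12·11) / 7! = 98017920 / 5040 = 19448.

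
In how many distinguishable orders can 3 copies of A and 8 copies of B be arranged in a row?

Choose positions for the A's: C(11,3) = 165.

165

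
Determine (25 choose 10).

3268760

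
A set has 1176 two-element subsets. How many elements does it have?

n(n−1)/2 = 1176 ⇒ n(n−1) = 2352. Since 49·48 = 2352, n = 49.

49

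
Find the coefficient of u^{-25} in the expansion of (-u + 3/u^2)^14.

General term: C(14,j)·(-u)^j·(3/u^2)^(14-j), with u-exponent 1j − 2(14−j) = 3j − 28.
Set 3j − 28 = -25: j = 1.
C(14,1) = 14; (-1)^1 = -1; 3^13 = 1594323.
Coefficient = 14 · (-1) · 1594323 = -22320522.

-22320522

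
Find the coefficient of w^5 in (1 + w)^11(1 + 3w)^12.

1070553

Coefficient of w^5 = Σ_{j} C(11,j)·1^j·C(12,5-j)·3^(5-j) for j from 0 to 5.
= 192456 + 441045 + 326700 + 98010 + 11880 + 462 = 1070553.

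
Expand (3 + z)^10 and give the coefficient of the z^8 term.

405

The general term is C(10,j)·(3)^j·(z)^(10-j); the z^8 term has j = 2.
C(10,2) = 45.
Coefficient = C(10,2) · 3^2 = 45 · 9 = 405.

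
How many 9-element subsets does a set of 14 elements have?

2002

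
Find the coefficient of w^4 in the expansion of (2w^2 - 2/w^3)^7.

General term: C(7,j)·(2w^2)^j·(-2/w^3)^(7-j), with w-exponent 2j − 3(7−j) = 5j − 21.
Set 5j − 21 = 4: j = 5.
C(7,5) = 21; 2^5 = 32; (-2)^2 = 4.
Coefficient = 21 · 32 · 4 = 2688.

2688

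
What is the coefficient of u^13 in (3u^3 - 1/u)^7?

5103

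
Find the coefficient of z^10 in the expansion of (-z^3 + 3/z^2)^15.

14073345

General term: C(15,j)·(-z^3)^j·(3/z^2)^(15-j), with z-exponent 3j − 2(15−j) = 5j − 30.
Set 5j − 30 = 10: j = 8.
C(15,8) = 6435; (-1)^8 = 1; 3^7 = 2187.
Coefficient = 6435 · 1 · 2187 = 14073345.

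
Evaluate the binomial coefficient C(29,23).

C(29,23) = C(29,6) by symmetry.
C(29,6) = (29·28·27·26·25·24) / 6! = 342014400 / 720 = 475020.

475020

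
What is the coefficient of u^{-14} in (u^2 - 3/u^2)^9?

General term: C(9,j)·(u^2)^j·(-3/u^2)^(9-j), with u-exponent 2j − 2(9−j) = 4j − 18.
Set 4j − 18 = -14: j = 1.
C(9,1) = 9; 1^1 = 1; (-3)^8 = 6561.
Coefficient = 9 · 1 · 6561 = 59049.

59049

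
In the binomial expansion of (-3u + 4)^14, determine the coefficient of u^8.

80702189568

The general term is C(14,j)·(-3u)^j·(4)^(14-j); the u^8 term has j = 8.
C(14,8) = 3003.
Coefficient = C(14,8) · (-3)^8 · 4^6 = 3003 · 6561 · 4096 = 80702189568.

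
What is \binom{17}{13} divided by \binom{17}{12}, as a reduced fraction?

5/13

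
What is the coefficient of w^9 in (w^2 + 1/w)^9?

84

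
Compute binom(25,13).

C(25,13) = C(25,12) by symmetry.
C(25,12) = (25·24·23·22·21·20·19·18·17·16·15·14) / 12! = 2490952020480000 / 479001600 = 5200300.

5200300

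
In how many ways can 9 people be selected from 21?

This is C(21,9) = 293930.

293930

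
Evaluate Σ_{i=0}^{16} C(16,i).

65536

The entries of row 16 sum to 2^16 = 65536.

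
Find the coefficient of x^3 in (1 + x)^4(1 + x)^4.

56

Coefficient of x^3 = Σ_{j} C(4,j)·C(4,3-j) for j from 0 to 3.
= 4 + 24 + 24 + 4 = 56.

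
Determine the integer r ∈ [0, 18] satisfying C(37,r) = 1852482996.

12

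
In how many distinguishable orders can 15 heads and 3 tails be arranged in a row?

816

Choose positions for the heads: C(18,15) = 816.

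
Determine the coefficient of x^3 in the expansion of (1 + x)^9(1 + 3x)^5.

Coefficient of x^3 = Σ_{j} C(9,j)·1^j·C(5,3-j)·3^(3-j) for j from 0 to 3.
= 270 + 810 + 540 + 84 = 1704.

1704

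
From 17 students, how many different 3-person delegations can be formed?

680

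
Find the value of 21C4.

5985

C(21,4) = (21·20·19·18) / 4! = 143640 / 24 = 5985.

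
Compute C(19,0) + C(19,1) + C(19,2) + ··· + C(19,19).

524288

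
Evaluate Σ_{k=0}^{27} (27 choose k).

134217728

Setting x = 1 in (1+x)^27 gives Σ C(27,k) = 2^27 = 134217728.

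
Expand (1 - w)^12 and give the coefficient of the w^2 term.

66

The general term is C(12,j)·(1)^j·(-w)^(12-j); the w^2 term has j = 10.
C(12,10) = 66.
Coefficient = C(12,10) = 66.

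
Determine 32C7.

C(32,7) = (32·31·30·29·28·27·26) / 7! = 16963914240 / 5040 = 3365856.

3365856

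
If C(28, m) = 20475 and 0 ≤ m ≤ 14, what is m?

C(28,m) increases on 0 ≤ m ≤ 14. C(28,3) = 3276 and C(28,4) = 20475, so m = 4.

4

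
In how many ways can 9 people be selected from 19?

This is C(19,9) = 92378.

92378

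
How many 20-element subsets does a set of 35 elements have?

C(35,20) = C(35,15) by symmetry.
C(35,15) = (35·34·33·32·31·30·29·28·27·26·25·24·23·22·21) / 15! = 4247252019052922880000 / 1307674368000 = 3247943160.

3247943160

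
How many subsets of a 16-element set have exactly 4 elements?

1820

Choose the 4 positions: C(16,4) = 1820.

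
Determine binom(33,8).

C(33,8) = (33·32·31·30·29·28·27·26) / 8! = 559809169920 / 40320 = 13884156.

13884156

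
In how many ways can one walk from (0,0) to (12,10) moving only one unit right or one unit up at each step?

Each path is a sequence of 22 steps with 12 rights: C(22,12) = 646646.

646646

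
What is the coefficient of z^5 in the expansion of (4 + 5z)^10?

The general term is C(10,j)·(4)^j·(5z)^(10-j); the z^5 term has j = 5.
C(10,5) = 252.
Coefficient = C(10,5) · 4^5 · 5^5 = 252 · 1024 · 3125 = 806400000.

806400000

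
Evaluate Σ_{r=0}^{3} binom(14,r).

470

1 + 14 + 91 + 364 = 470.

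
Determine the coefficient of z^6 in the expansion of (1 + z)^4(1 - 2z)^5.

72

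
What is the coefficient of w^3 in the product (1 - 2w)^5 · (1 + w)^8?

16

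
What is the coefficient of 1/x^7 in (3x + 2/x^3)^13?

270208224

General term: C(13,j)·(3x)^j·(2/x^3)^(13-j), with x-exponent 1j − 3(13−j) = 4j − 39.
Set 4j − 39 = -7: j = 8.
C(13,8) = 1287; 3^8 = 6561; 2^5 = 32.
Coefficient = 1287 · 6561 · 32 = 270208224.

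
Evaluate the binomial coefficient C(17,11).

C(17,11) = C(17,6) by symmetry.
C(17,6) = (17·16·15·14·13·12) / 6! = 8910720 / 720 = 12376.

12376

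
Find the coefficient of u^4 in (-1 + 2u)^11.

The general term is C(11,j)·(-1)^j·(2u)^(11-j); the u^4 term has j = 7.
C(11,7) = 330.
Coefficient = C(11,7) · (-1)^7 · 2^4 = 330 · (-1) · 16 = -5280.

-5280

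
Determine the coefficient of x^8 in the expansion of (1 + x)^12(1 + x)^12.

735471

(1 + x)^12(1 + x)^12 = (1 + x)^24, so the coefficient of x^8 is C(24,8)·1^8 = 735471·1 = 735471.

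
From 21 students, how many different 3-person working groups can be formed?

This is C(21,3) = 1330.

1330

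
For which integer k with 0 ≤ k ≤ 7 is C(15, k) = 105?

2

C(15,k) increases on 0 ≤ k ≤ 7. C(15,1) = 15 and C(15,2) = 105, so k = 2.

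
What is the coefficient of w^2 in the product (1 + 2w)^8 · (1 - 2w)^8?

-32

Coefficient of w^2 = Σ_{j} C(8,j)·2^j·C(8,2-j)·(-2)^(2-j) for j from 0 to 2.
= 112 + (-256) + 112 = -32.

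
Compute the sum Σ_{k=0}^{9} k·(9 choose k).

Differentiating (1+x)^9 and setting x=1: Σ k·C(9,k) = 9·2^8 = 2304.

2304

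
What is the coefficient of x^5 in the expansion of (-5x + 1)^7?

The general term is C(7,j)·(-5x)^j·(1)^(7-j); the x^5 term has j = 5.
C(7,5) = 21.
Coefficient = C(7,5) · (-5)^5 = 21 · (-3125) = -65625.

-65625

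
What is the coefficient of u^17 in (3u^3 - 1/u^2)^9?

General term: C(9,j)·(3u^3)^j·(-1/u^2)^(9-j), with u-exponent 3j − 2(9−j) = 5j − 18.
Set 5j − 18 = 17: j = 7.
C(9,7) = 36; 3^7 = 2187; (-1)^2 = 1.
Coefficient = 36 · 2187 · 1 = 78732.

78732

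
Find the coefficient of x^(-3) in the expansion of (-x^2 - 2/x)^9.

General term: C(9,j)·(-x^2)^j·(-2/x)^(9-j), with x-exponent 2j − 1(9−j) = 3j − 9.
Set 3j − 9 = -3: j = 2.
C(9,2) = 36; (-1)^2 = 1; (-2)^7 = -128.
Coefficient = 36 · 1 · (-128) = -4608.

-4608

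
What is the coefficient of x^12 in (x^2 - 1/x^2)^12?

General term: C(12,j)·(x^2)^j·(-1/x^2)^(12-j), with x-exponent 2j − 2(12−j) = 4j − 24.
Set 4j − 24 = 12: j = 9.
C(12,9) = 220; 1^9 = 1; (-1)^3 = -1.
Coefficient = 220 · 1 · (-1) = -220.

-220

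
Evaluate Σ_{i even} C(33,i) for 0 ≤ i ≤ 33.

4294967296

Even-i terms of row 33 sum to 2^32 = 4294967296.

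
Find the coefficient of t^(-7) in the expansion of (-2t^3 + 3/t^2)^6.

-2916

General term: C(6,j)·(-2t^3)^j·(3/t^2)^(6-j), with t-exponent 3j − 2(6−j) = 5j − 12.
Set 5j − 12 = -7: j = 1.
C(6,1) = 6; (-2)^1 = -2; 3^5 = 243.
Coefficient = 6 · (-2) · 243 = -2916.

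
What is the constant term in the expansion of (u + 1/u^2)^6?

General term: C(6,j)·(u)^j·(1/u^2)^(6-j), with u-exponent 1j − 2(6−j) = 3j − 12.
Set 3j − 12 = 0: j = 4.
C(6,4) = 15; 1^4 = 1; 1^2 = 1.
Coefficient = 15 · 1 · 1 = 15.

15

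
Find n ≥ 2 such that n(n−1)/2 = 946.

n(n−1)/2 = 946 ⇒ n(n−1) = 1892. Since 44·43 = 1892, n = 44.

44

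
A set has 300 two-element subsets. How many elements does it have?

n(n−1)/2 = 300 ⇒ n(n−1) = 600. Since 25·24 = 600, n = 25.

25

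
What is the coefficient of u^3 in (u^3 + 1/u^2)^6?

General term: C(6,j)·(u^3)^j·(1/u^2)^(6-j), with u-exponent 3j − 2(6−j) = 5j − 12.
Set 5j − 12 = 3: j = 3.
C(6,3) = 20; 1^3 = 1; 1^3 = 1.
Coefficient = 20 · 1 · 1 = 20.

20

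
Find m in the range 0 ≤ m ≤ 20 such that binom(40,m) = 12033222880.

13

C(40,m) increases on 0 ≤ m ≤ 20. C(40,12) = 5586853480 and C(40,13) = 12033222880, so m = 13.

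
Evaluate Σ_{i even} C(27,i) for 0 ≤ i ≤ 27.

Even-i terms of row 27 sum to 2^26 = 67108864.

67108864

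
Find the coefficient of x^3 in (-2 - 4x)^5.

The general term is C(5,j)·(-2)^j·(-4x)^(5-j); the x^3 term has j = 2.
C(5,2) = 10.
Coefficient = C(5,2) · (-2)^2 · (-4)^3 = 10 · 4 · (-64) = -2560.

-2560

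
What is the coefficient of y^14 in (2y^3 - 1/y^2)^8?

General term: C(8,j)·(2y^3)^j·(-1/y^2)^(8-j), with y-exponent 3j − 2(8−j) = 5j − 16.
Set 5j − 16 = 14: j = 6.
C(8,6) = 28; 2^6 = 64; (-1)^2 = 1.
Coefficient = 28 · 64 · 1 = 1792.

1792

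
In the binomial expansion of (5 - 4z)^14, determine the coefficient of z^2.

The general term is C(14,j)·(5)^j·(-4z)^(14-j); the z^2 term has j = 12.
C(14,12) = 91.
Coefficient = C(14,12) · 5^12 · (-4)^2 = 91 · 244140625 · 16 = 355468750000.

355468750000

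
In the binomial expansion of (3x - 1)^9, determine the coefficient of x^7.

The general term is C(9,j)·(3x)^j·(-1)^(9-j); the x^7 term has j = 7.
C(9,7) = 36.
Coefficient = C(9,7) · 3^7 = 36 · 2187 = 78732.

78732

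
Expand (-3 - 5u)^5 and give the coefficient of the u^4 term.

-9375

The general term is C(5,j)·(-3)^j·(-5u)^(5-j); the u^4 term has j = 1.
C(5,1) = 5.
Coefficient = C(5,1) · (-3)^1 · (-5)^4 = 5 · (-3) · 625 = -9375.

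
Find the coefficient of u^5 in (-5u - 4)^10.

806400000

The general term is C(10,j)·(-5u)^j·(-4)^(10-j); the u^5 term has j = 5.
C(10,5) = 252.
Coefficient = C(10,5) · (-5)^5 · (-4)^5 = 252 · (-3125) · (-1024) = 806400000.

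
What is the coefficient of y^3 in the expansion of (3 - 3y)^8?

The general term is C(8,j)·(3)^j·(-3y)^(8-j); the y^3 term has j = 5.
C(8,5) = 56.
Coefficient = C(8,5) · 3^5 · (-3)^3 = 56 · 243 · (-27) = -367416.

-367416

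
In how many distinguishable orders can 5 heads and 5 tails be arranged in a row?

Choose positions for the heads: C(10,5) = 252.

252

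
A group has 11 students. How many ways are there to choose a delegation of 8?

165

This is C(11,8) = 165.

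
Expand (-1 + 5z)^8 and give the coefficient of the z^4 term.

The general term is C(8,j)·(-1)^j·(5z)^(8-j); the z^4 term has j = 4.
C(8,4) = 70.
Coefficient = C(8,4) · 5^4 = 70 · 625 = 43750.

43750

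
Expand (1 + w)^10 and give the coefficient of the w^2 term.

45

The general term is C(10,j)·(1)^j·(w)^(10-j); the w^2 term has j = 8.
C(10,8) = 45.
Coefficient = C(10,8) = 45.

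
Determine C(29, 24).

C(29,24) = C(29,5) by symmetry.
C(29,5) = (29·28·27·26·25) / 5! = 14250600 / 120 = 118755.

118755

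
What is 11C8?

C(11,8) = C(11,3) by symmetry.
C(11,3) = (11·10·9) / 3! = 990 / 6 = 165.

165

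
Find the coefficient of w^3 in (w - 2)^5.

The general term is C(5,j)·(w)^j·(-2)^(5-j); the w^3 term has j = 3.
C(5,3) = 10.
Coefficient = C(5,3) · (-2)^2 = 10 · 4 = 40.

40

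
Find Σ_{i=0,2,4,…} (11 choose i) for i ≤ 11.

Even-i terms of row 11 sum to 2^10 = 1024.

1024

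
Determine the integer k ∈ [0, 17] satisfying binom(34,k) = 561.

2

C(34,k) increases on 0 ≤ k ≤ 17. C(34,1) = 34 and C(34,2) = 561, so k = 2.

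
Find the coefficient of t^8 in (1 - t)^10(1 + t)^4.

27

Coefficient of t^8 = Σ_{j} C(10,j)·(-1)^j·C(4,8-j)·1^(8-j) for j from 4 to 8.
= 210 + (-1008) + 1260 + (-480) + 45 = 27.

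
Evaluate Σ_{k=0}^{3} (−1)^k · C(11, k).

-120

The partial alternating sum Σ_{k=0}^{3} (−1)^k C(11,k) = (−1)^3 C(10,3) = -120.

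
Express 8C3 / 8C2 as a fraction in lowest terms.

2

C(n,k+1)/C(n,k) = (n−k)/(k+1) = (8−2)/(2+1) = 6/3 = 2.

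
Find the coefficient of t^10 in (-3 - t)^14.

The general term is C(14,j)·(-3)^j·(-t)^(14-j); the t^10 term has j = 4.
C(14,4) = 1001.
Coefficient = C(14,4) · (-3)^4 = 1001 · 81 = 81081.

81081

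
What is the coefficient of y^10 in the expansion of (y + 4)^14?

The general term is C(14,j)·(y)^j·(4)^(14-j); the y^10 term has j = 10.
C(14,10) = 1001.
Coefficient = C(14,10) · 4^4 = 1001 · 256 = 256256.

256256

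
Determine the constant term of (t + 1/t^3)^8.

General term: C(8,j)·(t)^j·(1/t^3)^(8-j), with t-exponent 1j − 3(8−j) = 4j − 24.
Set 4j − 24 = 0: j = 6.
C(8,6) = 28; 1^6 = 1; 1^2 = 1.
Coefficient = 28 · 1 · 1 = 28.

28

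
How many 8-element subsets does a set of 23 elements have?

C(23,8) = (23·22·21·20·19·18·17·16) / 8! = 19769460480 / 40320 = 490314.

490314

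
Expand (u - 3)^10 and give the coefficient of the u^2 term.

295245

The general term is C(10,j)·(u)^j·(-3)^(10-j); the u^2 term has j = 2.
C(10,2) = 45.
Coefficient = C(10,2) · (-3)^8 = 45 · 6561 = 295245.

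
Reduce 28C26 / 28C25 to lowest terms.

3/26

C(n,k+1)/C(n,k) = (n−k)/(k+1) = (28−25)/(25+1) = 3/26.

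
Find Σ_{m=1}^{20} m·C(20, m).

10485760

Differentiating (1+x)^20 and setting x=1: Σ m·C(20,m) = 20·2^19 = 10485760.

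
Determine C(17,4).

2380

C(17,4) = (17·16·15·14) / 4! = 57120 / 24 = 2380.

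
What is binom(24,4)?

10626

C(24,4) = (24·23·22·21) / 4! = 255024 / 24 = 10626.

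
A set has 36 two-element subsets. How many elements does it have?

n(n−1)/2 = 36 ⇒ n(n−1) = 72. Since 9·8 = 72, n = 9.

9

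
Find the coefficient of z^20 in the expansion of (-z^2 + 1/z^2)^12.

-12

General term: C(12,j)·(-z^2)^j·(1/z^2)^(12-j), with z-exponent 2j − 2(12−j) = 4j − 24.
Set 4j − 24 = 20: j = 11.
C(12,11) = 12; (-1)^11 = -1; 1^1 = 1.
Coefficient = 12 · (-1) · 1 = -12.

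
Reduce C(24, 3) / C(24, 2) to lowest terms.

C(n,k+1)/C(n,k) = (n−k)/(k+1) = (24−2)/(2+1) = 22/3.

22/3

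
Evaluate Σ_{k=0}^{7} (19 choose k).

1 + 19 + 171 + 969 + 3876 + 11628 + 27132 + 50388 = 94184.

94184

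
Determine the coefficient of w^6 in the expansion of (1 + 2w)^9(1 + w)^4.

36432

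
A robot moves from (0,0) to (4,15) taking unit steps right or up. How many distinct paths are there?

Each path is a sequence of 19 steps with 4 rights: C(19,4) = 3876.

3876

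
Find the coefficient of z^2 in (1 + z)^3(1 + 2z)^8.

163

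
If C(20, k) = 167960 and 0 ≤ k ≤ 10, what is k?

9

C(20,k) increases on 0 ≤ k ≤ 10. C(20,8) = 125970 and C(20,9) = 167960, so k = 9.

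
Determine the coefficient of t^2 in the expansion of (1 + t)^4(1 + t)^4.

28

(1 + t)^4(1 + t)^4 = (1 + t)^8, so the coefficient of t^2 is C(8,2)·1^2 = 28·1 = 28.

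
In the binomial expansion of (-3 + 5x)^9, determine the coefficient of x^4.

The general term is C(9,j)·(-3)^j·(5x)^(9-j); the x^4 term has j = 5.
C(9,5) = 126.
Coefficient = C(9,5) · (-3)^5 · 5^4 = 126 · (-243) · 625 = -19136250.

-19136250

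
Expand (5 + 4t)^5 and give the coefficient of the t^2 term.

20000

The general term is C(5,j)·(5)^j·(4t)^(5-j); the t^2 term has j = 3.
C(5,3) = 10.
Coefficient = C(5,3) · 5^3 · 4^2 = 10 · 125 · 16 = 20000.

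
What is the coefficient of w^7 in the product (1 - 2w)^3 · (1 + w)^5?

Coefficient of w^7 = Σ_{j} C(3,j)·(-2)^j·C(5,7-j)·1^(7-j) for j from 2 to 3.
= 12 + (-40) = -28.

-28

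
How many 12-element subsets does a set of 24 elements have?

2704156

C(24,12) = (24·23·22·21·20·19·18·17·16·15·14·13) / 12! = 1295295050649600 / 479001600 = 2704156.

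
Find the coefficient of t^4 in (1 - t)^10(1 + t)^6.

Coefficient of t^4 = Σ_{j} C(10,j)·(-1)^j·C(6,4-j)·1^(4-j) for j from 0 to 4.
= 15 + (-200) + 675 + (-720) + 210 = -20.

-20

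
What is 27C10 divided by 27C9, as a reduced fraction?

C(n,k+1)/C(n,k) = (n−k)/(k+1) = (27−9)/(9+1) = 18/10 = 9/5.

9/5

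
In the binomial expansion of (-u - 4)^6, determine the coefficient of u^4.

240

The general term is C(6,j)·(-u)^j·(-4)^(6-j); the u^4 term has j = 4.
C(6,4) = 15.
Coefficient = C(6,4) · (-4)^2 = 15 · 16 = 240.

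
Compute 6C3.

20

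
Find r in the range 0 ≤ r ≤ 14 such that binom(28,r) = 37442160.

13

C(28,r) increases on 0 ≤ r ≤ 14. C(28,12) = 30421755 and C(28,13) = 37442160, so r = 13.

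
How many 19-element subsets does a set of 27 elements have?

C(27,19) = C(27,8) by symmetry.
C(27,8) = (27·26·25·24·23·22·21·20) / 8! = 89513424000 / 40320 = 2220075.

2220075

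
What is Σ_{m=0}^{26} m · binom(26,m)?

Differentiating (1+x)^26 and setting x=1: Σ m·C(26,m) = 26·2^25 = 872415232.

872415232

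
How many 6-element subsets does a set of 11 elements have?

C(11,6) = C(11,5) by symmetry.
C(11,5) = (11·10·9·8·7) / 5! = 55440 / 120 = 462.

462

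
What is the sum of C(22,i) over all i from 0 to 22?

The entries of row 22 sum to 2^22 = 4194304.

4194304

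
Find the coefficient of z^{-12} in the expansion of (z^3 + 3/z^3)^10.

262440

General term: C(10,j)·(z^3)^j·(3/z^3)^(10-j), with z-exponent 3j − 3(10−j) = 6j − 30.
Set 6j − 30 = -12: j = 3.
C(10,3) = 120; 1^3 = 1; 3^7 = 2187.
Coefficient = 120 · 1 · 2187 = 262440.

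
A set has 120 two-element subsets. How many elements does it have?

16

n(n−1)/2 = 120 ⇒ n(n−1) = 240. Since 16·15 = 240, n = 16.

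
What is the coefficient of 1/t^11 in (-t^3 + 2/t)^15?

-245760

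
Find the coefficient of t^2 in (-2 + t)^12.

67584

The general term is C(12,j)·(-2)^j·(t)^(12-j); the t^2 term has j = 10.
C(12,10) = 66.
Coefficient = C(12,10) · (-2)^10 = 66 · 1024 = 67584.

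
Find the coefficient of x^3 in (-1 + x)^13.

286

The general term is C(13,j)·(-1)^j·(x)^(13-j); the x^3 term has j = 10.
C(13,10) = 286.
Coefficient = C(13,10) = 286.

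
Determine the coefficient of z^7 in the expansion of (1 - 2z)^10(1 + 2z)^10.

Coefficient of z^7 = Σ_{j} C(10,j)·(-2)^j·C(10,7-j)·2^(7-j) for j from 0 to 7.
= 15360 + (-268800) + 1451520 + (-3225600) + 3225600 + (-1451520) + 268800 + (-15360) = 0.

0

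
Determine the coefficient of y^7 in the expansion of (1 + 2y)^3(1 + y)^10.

6084

Coefficient of y^7 = Σ_{j} C(3,j)·2^j·C(10,7-j)·1^(7-j) for j from 0 to 3.
= 120 + 1260 + 3024 + 1680 = 6084.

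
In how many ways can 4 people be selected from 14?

This is C(14,4) = 1001.

1001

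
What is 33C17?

C(33,17) = C(33,16) by symmetry.
C(33,16) = (33·32·31·30·29·28·27·26·25·24·23·22·21·20·19·18) / 16! = 24412776311194951680000 / 20922789888000 = 1166803110.

1166803110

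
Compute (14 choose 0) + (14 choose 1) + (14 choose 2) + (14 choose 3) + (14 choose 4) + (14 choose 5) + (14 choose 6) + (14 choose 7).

1 + 14 + 91 + 364 + 1001 + 2002 + 3003 + 3432 = 9908.

9908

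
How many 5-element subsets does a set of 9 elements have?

126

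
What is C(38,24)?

C(38,24) = C(38,14) by symmetry.
C(38,14) = (38·37·36·35·34·33·32·31·30·29·28·27·26·25) / 14! = 842975203103953920000 / 87178291200 = 9669554100.

9669554100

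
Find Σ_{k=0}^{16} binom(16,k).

Setting x = 1 in (1+x)^16 gives Σ C(16,k) = 2^16 = 65536.

65536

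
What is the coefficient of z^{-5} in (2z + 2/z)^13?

5857280

General term: C(13,j)·(2z)^j·(2/z)^(13-j), with z-exponent 1j − 1(13−j) = 2j − 13.
Set 2j − 13 = -5: j = 4.
C(13,4) = 715; 2^4 = 16; 2^9 = 512.
Coefficient = 715 · 16 · 512 = 5857280.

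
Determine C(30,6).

593775

C(30,6) = (30·29·28·27·26·25) / 6! = 427518000 / 720 = 593775.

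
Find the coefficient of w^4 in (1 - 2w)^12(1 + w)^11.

Coefficient of w^4 = Σ_{j} C(12,j)·(-2)^j·C(11,4-j)·1^(4-j) for j from 0 to 4.
= 330 + (-3960) + 14520 + (-19360) + 7920 = -550.

-550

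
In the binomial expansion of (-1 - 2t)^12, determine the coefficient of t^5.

The general term is C(12,j)·(-1)^j·(-2t)^(12-j); the t^5 term has j = 7.
C(12,7) = 792.
Coefficient = C(12,7) · (-1)^7 · (-2)^5 = 792 · (-1) · (-32) = 25344.

25344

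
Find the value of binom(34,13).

C(34,13) = (34·33·32·31·30·29·28·27·26·25·24·23·22) / 13! = 5778574175582208000 / 6227020800 = 927983760.

927983760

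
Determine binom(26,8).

1562275

C(26,8) = (26·25·24·23·22·21·20·19) / 8! = 62990928000 / 40320 = 1562275.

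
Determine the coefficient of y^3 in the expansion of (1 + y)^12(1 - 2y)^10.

Coefficient of y^3 = Σ_{j} C(12,j)·1^j·C(10,3-j)·(-2)^(3-j) for j from 0 to 3.
= (-960) + 2160 + (-1320) + 220 = 100.

100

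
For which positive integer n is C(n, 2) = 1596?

57

n(n−1)/2 = 1596 ⇒ n(n−1) = 3192. Since 57·56 = 3192, n = 57.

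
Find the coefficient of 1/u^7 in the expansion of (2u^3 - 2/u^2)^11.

General term: C(11,j)·(2u^3)^j·(-2/u^2)^(11-j), with u-exponent 3j − 2(11−j) = 5j − 22.
Set 5j − 22 = -7: j = 3.
C(11,3) = 165; 2^3 = 8; (-2)^8 = 256.
Coefficient = 165 · 8 · 256 = 337920.

337920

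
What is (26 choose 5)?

65780

C(26,5) = (26·25·24·23·22) / 5! = 7893600 / 120 = 65780.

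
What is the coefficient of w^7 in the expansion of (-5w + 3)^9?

-25312500

The general term is C(9,j)·(-5w)^j·(3)^(9-j); the w^7 term has j = 7.
C(9,7) = 36.
Coefficient = C(9,7) · (-5)^7 · 3^2 = 36 · (-78125) · 9 = -25312500.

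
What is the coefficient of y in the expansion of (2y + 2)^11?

22528

The general term is C(11,j)·(2y)^j·(2)^(11-j); the y^1 term has j = 1.
C(11,1) = 11.
Coefficient = C(11,1) · 2^1 · 2^10 = 11 · 2 · 1024 = 22528.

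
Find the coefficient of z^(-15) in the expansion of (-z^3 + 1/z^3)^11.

-165

General term: C(11,j)·(-z^3)^j·(1/z^3)^(11-j), with z-exponent 3j − 3(11−j) = 6j − 33.
Set 6j − 33 = -15: j = 3.
C(11,3) = 165; (-1)^3 = -1; 1^8 = 1.
Coefficient = 165 · (-1) · 1 = -165.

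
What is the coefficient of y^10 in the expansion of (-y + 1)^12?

The general term is C(12,j)·(-y)^j·(1)^(12-j); the y^10 term has j = 10.
C(12,10) = 66.
Coefficient = C(12,10) = 66.

66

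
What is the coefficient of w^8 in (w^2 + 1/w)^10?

210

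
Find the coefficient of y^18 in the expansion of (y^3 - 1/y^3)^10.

45

General term: C(10,j)·(y^3)^j·(-1/y^3)^(10-j), with y-exponent 3j − 3(10−j) = 6j − 30.
Set 6j − 30 = 18: j = 8.
C(10,8) = 45; 1^8 = 1; (-1)^2 = 1.
Coefficient = 45 · 1 · 1 = 45.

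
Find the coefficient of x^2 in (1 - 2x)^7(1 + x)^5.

Coefficient of x^2 = Σ_{j} C(7,j)·(-2)^j·C(5,2-j)·1^(2-j) for j from 0 to 2.
= 10 + (-70) + 84 = 24.

24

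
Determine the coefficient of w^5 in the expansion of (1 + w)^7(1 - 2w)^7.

-161

Coefficient of w^5 = Σ_{j} C(7,j)·1^j·C(7,5-j)·(-2)^(5-j) for j from 0 to 5.
= (-672) + 3920 + (-5880) + 2940 + (-490) + 21 = -161.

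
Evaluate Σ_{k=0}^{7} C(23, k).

390656

1 + 23 + 253 + 1771 + 8855 + 33649 + 100947 + 245157 = 390656.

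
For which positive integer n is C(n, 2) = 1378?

n(n−1)/2 = 1378 ⇒ n(n−1) = 2756. Since 53·52 = 2756, n = 53.

53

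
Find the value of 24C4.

10626

C(24,4) = (24·23·22·21) / 4! = 255024 / 24 = 10626.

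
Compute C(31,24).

2629575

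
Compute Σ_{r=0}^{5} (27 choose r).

101584

1 + 27 + 351 + 2925 + 17550 + 80730 = 101584.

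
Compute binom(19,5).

11628

C(19,5) = (19·18·17·16·15) / 5! = 1395360 / 120 = 11628.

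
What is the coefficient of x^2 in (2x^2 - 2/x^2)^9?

64512

General term: C(9,j)·(2x^2)^j·(-2/x^2)^(9-j), with x-exponent 2j − 2(9−j) = 4j − 18.
Set 4j − 18 = 2: j = 5.
C(9,5) = 126; 2^5 = 32; (-2)^4 = 16.
Coefficient = 126 · 32 · 16 = 64512.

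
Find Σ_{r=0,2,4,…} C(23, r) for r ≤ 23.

4194304

Even-r terms of row 23 sum to 2^22 = 4194304.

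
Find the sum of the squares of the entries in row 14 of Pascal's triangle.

Σ C(14,k)² is the coefficient of x^14 in (1+x)^14(1+x)^14 = (1+x)^28, i.e. C(28,14) = 40116600.

40116600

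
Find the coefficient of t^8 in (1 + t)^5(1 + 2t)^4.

112

Coefficient of t^8 = Σ_{j} C(5,j)·1^j·C(4,8-j)·2^(8-j) for j from 4 to 5.
= 80 + 32 = 112.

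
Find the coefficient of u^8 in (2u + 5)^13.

1029600000

The general term is C(13,j)·(2u)^j·(5)^(13-j); the u^8 term has j = 8.
C(13,8) = 1287.
Coefficient = C(13,8) · 2^8 · 5^5 = 1287 · 256 · 3125 = 1029600000.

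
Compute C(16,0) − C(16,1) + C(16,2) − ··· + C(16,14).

15

The partial alternating sum Σ_{k=0}^{14} (−1)^k C(16,k) = (−1)^14 C(15,14) = 15.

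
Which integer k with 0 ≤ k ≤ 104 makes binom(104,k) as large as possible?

52

C(104,k) is maximized at k = 104/2 = 52.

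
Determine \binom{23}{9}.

817190

C(23,9) = (23·22·21·20·19·18·17·16·15) / 9! = 296541907200 / 362880 = 817190.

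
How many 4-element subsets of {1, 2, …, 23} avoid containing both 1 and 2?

8645

All 4-subsets: C(23,4) = 8855. Those containing both fixed elements: C(21,2) = 210.
8855 − 210 = 8645.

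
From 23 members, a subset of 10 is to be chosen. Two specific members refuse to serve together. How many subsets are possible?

All 10-subsets: C(23,10) = 1144066. Those containing both fixed elements: C(21,8) = 203490.
1144066 − 203490 = 940576.

940576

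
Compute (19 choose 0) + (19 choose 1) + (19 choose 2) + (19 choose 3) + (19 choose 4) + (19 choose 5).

16664

1 + 19 + 171 + 969 + 3876 + 11628 = 16664.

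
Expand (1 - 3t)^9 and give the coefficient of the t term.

The general term is C(9,j)·(1)^j·(-3t)^(9-j); the t^1 term has j = 8.
C(9,8) = 9.
Coefficient = C(9,8) · (-3)^1 = 9 · (-3) = -27.

-27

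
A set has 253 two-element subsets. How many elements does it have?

23

n(n−1)/2 = 253 ⇒ n(n−1) = 506. Since 23·22 = 506, n = 23.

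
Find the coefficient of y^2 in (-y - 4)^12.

69206016

The general term is C(12,j)·(-y)^j·(-4)^(12-j); the y^2 term has j = 2.
C(12,2) = 66.
Coefficient = C(12,2) · (-4)^10 = 66 · 1048576 = 69206016.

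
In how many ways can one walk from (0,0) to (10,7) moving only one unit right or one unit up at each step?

Each path is a sequence of 17 steps with 10 rights: C(17,10) = 19448.

19448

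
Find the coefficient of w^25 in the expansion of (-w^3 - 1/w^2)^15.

-1365

General term: C(15,j)·(-w^3)^j·(-1/w^2)^(15-j), with w-exponent 3j − 2(15−j) = 5j − 30.
Set 5j − 30 = 25: j = 11.
C(15,11) = 1365; (-1)^11 = -1; (-1)^4 = 1.
Coefficient = 1365 · (-1) · 1 = -1365.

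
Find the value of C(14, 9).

C(14,9) = C(14,5) by symmetry.
C(14,5) = (14·13·12·11·10) / 5! = 240240 / 120 = 2002.

2002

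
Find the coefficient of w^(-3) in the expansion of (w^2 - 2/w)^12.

General term: C(12,j)·(w^2)^j·(-2/w)^(12-j), with w-exponent 2j − 1(12−j) = 3j − 12.
Set 3j − 12 = -3: j = 3.
C(12,3) = 220; 1^3 = 1; (-2)^9 = -512.
Coefficient = 220 · 1 · (-512) = -112640.

-112640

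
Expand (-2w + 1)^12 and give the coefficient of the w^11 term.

-24576

The general term is C(12,j)·(-2w)^j·(1)^(12-j); the w^11 term has j = 11.
C(12,11) = 12.
Coefficient = C(12,11) · (-2)^11 = 12 · (-2048) = -24576.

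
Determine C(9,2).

36

C(9,2) = (9·8) / 2! = 72 / 2 = 36.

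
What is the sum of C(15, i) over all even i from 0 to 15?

Half of (1+1)^15 + (1−1)^15 gives the even-index sum: 2^14 = 16384.

16384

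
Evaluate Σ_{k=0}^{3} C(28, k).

1 + 28 + 378 + 3276 = 3683.

3683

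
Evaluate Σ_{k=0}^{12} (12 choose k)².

Σ C(12,k)² is the coefficient of x^12 in (1+x)^12(1+x)^12 = (1+x)^24, i.e. C(24,12) = 2704156.

2704156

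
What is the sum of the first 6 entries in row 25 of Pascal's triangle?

68406

1 + 25 + 300 + 2300 + 12650 + 53130 = 68406.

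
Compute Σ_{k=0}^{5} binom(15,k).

4944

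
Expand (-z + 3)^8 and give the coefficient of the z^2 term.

The general term is C(8,j)·(-z)^j·(3)^(8-j); the z^2 term has j = 2.
C(8,2) = 28.
Coefficient = C(8,2) · 3^6 = 28 · 729 = 20412.

20412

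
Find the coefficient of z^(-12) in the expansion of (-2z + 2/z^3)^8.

-14336

General term: C(8,j)·(-2z)^j·(2/z^3)^(8-j), with z-exponent 1j − 3(8−j) = 4j − 24.
Set 4j − 24 = -12: j = 3.
C(8,3) = 56; (-2)^3 = -8; 2^5 = 32.
Coefficient = 56 · (-8) · 32 = -14336.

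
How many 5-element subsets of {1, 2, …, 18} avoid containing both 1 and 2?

8008

All 5-subsets: C(18,5) = 8568. Those containing both fixed elements: C(16,3) = 560.
8568 − 560 = 8008.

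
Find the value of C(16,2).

C(16,2) = (16·15) / 2! = 240 / 2 = 120.

120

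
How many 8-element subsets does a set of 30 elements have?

5852925

C(30,8) = (30·29·28·27·26·25·24·23) / 8! = 235989936000 / 40320 = 5852925.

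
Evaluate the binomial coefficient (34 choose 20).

1391975640

C(34,20) = C(34,14) by symmetry.
C(34,14) = (34·33·32·31·30·29·28·27·26·25·24·23·22·21) / 14! = 121350057687226368000 / 87178291200 = 1391975640.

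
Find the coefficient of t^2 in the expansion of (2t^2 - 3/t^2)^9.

General term: C(9,j)·(2t^2)^j·(-3/t^2)^(9-j), with t-exponent 2j − 2(9−j) = 4j − 18.
Set 4j − 18 = 2: j = 5.
C(9,5) = 126; 2^5 = 32; (-3)^4 = 81.
Coefficient = 126 · 32 · 81 = 326592.

326592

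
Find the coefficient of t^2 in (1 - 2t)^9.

The general term is C(9,j)·(1)^j·(-2t)^(9-j); the t^2 term has j = 7.
C(9,7) = 36.
Coefficient = C(9,7) · (-2)^2 = 36 · 4 = 144.

144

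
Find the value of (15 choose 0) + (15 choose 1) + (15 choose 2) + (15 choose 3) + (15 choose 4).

1 + 15 + 105 + 455 + 1365 = 1941.

1941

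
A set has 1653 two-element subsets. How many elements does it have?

n(n−1)/2 = 1653 ⇒ n(n−1) = 3306. Since 58·57 = 3306, n = 58.

58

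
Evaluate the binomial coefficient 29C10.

20030010

C(29,10) = (29·28·27·26·25·24·23·22·21·20) / 10! = 72684900288000 / 3628800 = 20030010.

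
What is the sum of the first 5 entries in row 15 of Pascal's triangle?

1941

1 + 15 + 105 + 455 + 1365 = 1941.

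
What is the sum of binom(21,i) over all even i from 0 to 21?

Even-i terms of row 21 sum to 2^20 = 1048576.

1048576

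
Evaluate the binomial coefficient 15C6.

5005

C(15,6) = (15·14·13·12·11·10) / 6! = 3603600 / 720 = 5005.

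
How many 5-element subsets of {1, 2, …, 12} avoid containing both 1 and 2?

All 5-subsets: C(12,5) = 792. Those containing both fixed elements: C(10,3) = 120.
792 − 120 = 672.

672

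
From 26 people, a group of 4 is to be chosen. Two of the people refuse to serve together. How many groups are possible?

All 4-subsets: C(26,4) = 14950. Those containing both fixed elements: C(24,2) = 276.
14950 − 276 = 14674.

14674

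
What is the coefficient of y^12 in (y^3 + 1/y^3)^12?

General term: C(12,j)·(y^3)^j·(1/y^3)^(12-j), with y-exponent 3j − 3(12−j) = 6j − 36.
Set 6j − 36 = 12: j = 8.
C(12,8) = 495; 1^8 = 1; 1^4 = 1.
Coefficient = 495 · 1 · 1 = 495.

495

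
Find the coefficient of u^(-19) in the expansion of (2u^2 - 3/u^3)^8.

-34992

General term: C(8,j)·(2u^2)^j·(-3/u^3)^(8-j), with u-exponent 2j − 3(8−j) = 5j − 24.
Set 5j − 24 = -19: j = 1.
C(8,1) = 8; 2^1 = 2; (-3)^7 = -2187.
Coefficient = 8 · 2 · (-2187) = -34992.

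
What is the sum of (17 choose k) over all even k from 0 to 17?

65536

Half of (1+1)^17 + (1−1)^17 gives the even-index sum: 2^16 = 65536.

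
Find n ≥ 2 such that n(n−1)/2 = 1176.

n(n−1)/2 = 1176 ⇒ n(n−1) = 2352. Since 49·48 = 2352, n = 49.

49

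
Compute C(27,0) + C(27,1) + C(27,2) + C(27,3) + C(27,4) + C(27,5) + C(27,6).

397594

1 + 27 + 351 + 2925 + 17550 + 80730 + 296010 = 397594.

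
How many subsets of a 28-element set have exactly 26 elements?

Choose the 26 positions: C(28,26) = 378.

378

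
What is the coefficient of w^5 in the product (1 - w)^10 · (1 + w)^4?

Coefficient of w^5 = Σ_{j} C(10,j)·(-1)^j·C(4,5-j)·1^(5-j) for j from 1 to 5.
= (-10) + 180 + (-720) + 840 + (-252) = 38.

38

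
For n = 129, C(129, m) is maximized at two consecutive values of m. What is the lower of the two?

For odd n = 129, C(129,m) peaks at m = (n−1)/2 and (n+1)/2; the lower is 64.

64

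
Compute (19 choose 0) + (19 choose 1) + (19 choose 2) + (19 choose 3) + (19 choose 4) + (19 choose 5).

1 + 19 + 171 + 969 + 3876 + 11628 = 16664.

16664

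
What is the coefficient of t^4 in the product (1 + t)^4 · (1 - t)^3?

3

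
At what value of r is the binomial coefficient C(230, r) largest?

C(230,r) is maximized at r = 230/2 = 115.

115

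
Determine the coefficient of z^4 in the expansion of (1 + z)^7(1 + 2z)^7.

4809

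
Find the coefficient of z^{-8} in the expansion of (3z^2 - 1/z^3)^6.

General term: C(6,j)·(3z^2)^j·(-1/z^3)^(6-j), with z-exponent 2j − 3(6−j) = 5j − 18.
Set 5j − 18 = -8: j = 2.
C(6,2) = 15; 3^2 = 9; (-1)^4 = 1.
Coefficient = 15 · 9 · 1 = 135.

135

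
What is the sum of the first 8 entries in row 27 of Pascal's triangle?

1285624

1 + 27 + 351 + 2925 + 17550 + 80730 + 296010 + 888030 = 1285624.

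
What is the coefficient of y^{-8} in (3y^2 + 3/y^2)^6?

4374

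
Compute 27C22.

C(27,22) = C(27,5) by symmetry.
C(27,5) = (27·26·25·24·23) / 5! = 9687600 / 120 = 80730.

80730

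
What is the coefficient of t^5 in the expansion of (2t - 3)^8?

-48384

The general term is C(8,j)·(2t)^j·(-3)^(8-j); the t^5 term has j = 5.
C(8,5) = 56.
Coefficient = C(8,5) · 2^5 · (-3)^3 = 56 · 32 · (-27) = -48384.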